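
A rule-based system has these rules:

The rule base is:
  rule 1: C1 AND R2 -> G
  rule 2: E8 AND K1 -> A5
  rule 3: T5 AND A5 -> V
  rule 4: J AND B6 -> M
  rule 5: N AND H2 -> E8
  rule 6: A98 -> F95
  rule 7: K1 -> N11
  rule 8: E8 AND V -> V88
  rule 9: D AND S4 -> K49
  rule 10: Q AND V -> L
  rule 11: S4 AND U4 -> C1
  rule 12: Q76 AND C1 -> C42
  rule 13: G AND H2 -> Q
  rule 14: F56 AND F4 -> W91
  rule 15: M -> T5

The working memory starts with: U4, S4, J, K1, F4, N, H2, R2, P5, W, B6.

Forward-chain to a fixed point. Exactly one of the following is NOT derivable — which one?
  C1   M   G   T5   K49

[1] rule 4 [J AND B6 -> M]; rule 5 [N AND H2 -> E8]; rule 7 [K1 -> N11]; rule 11 [S4 AND U4 -> C1]. ⇒ new: M, E8, N11, C1.
[2] rule 1 [C1 AND R2 -> G]; rule 2 [E8 AND K1 -> A5]; rule 15 [M -> T5]. ⇒ new: G, A5, T5.
[3] rule 3 [T5 AND A5 -> V]; rule 13 [G AND H2 -> Q]. ⇒ new: V, Q.
[4] rule 8 [E8 AND V -> V88]; rule 10 [Q AND V -> L]. ⇒ new: V88, L.
Derived: T5 (round 2), M (round 1), C1 (round 1), G (round 2). K49 never appears in any round.

K49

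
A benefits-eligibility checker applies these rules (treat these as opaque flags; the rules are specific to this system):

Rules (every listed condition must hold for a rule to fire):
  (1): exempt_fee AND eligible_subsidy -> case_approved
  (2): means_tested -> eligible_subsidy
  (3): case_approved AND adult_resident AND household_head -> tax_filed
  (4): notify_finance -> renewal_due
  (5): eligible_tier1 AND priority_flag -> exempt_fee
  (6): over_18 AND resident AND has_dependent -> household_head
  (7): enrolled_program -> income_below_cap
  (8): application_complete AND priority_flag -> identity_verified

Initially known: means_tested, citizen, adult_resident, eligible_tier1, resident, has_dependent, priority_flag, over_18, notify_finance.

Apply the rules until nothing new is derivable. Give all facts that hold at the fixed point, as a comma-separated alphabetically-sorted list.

Round 1 — (2), (4), (5), (6), derive eligible_subsidy, renewal_due, exempt_fee, household_head.
Round 2 — (1), derive case_approved.
Round 3 — (3), derive tax_filed.

adult_resident, case_approved, citizen, eligible_subsidy, eligible_tier1, exempt_fee, has_dependent, household_head, means_tested, notify_finance, over_18, priority_flag, renewal_due, resident, tax_filed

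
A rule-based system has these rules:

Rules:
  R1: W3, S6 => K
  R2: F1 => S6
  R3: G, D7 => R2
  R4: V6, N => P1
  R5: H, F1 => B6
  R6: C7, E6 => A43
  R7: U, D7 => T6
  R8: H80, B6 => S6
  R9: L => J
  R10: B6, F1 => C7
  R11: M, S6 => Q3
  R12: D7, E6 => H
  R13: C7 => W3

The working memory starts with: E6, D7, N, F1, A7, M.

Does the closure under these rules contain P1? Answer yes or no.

Round 1 fires R2, R12, giving S6, H.
Round 2 fires R5, R11, giving B6, Q3.
Round 3 fires R10, giving C7.
Round 4 fires R6, R13, giving A43, W3.
Round 5 fires R1, giving K.
Fixed point reached. P1 is concluded only by R4; R4 needs V6 (never derived).

no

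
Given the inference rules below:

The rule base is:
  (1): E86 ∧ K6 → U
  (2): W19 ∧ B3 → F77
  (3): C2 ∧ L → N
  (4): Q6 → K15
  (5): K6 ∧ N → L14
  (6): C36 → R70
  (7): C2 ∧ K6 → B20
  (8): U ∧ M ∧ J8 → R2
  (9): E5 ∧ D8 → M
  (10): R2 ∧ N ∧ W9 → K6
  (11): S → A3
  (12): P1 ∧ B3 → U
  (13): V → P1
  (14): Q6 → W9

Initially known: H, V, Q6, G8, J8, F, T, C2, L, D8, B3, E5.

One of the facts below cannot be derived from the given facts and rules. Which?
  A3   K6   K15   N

A3

Round 1: (3) [C2 ∧ L → N]; (4) [Q6 → K15]; (9) [E5 ∧ D8 → M]; (13) [V → P1]; (14) [Q6 → W9]. New: N, K15, M, P1, W9.
Round 2: (12) [P1 ∧ B3 → U]. New: U.
Round 3: (8) [U ∧ M ∧ J8 → R2]. New: R2.
Round 4: (10) [R2 ∧ N ∧ W9 → K6]. New: K6.
Round 5: (5) [K6 ∧ N → L14]; (7) [C2 ∧ K6 → B20]. New: L14, B20.
Derived: K15 (round 1), K6 (round 4), N (round 1). A3 never appears in any round.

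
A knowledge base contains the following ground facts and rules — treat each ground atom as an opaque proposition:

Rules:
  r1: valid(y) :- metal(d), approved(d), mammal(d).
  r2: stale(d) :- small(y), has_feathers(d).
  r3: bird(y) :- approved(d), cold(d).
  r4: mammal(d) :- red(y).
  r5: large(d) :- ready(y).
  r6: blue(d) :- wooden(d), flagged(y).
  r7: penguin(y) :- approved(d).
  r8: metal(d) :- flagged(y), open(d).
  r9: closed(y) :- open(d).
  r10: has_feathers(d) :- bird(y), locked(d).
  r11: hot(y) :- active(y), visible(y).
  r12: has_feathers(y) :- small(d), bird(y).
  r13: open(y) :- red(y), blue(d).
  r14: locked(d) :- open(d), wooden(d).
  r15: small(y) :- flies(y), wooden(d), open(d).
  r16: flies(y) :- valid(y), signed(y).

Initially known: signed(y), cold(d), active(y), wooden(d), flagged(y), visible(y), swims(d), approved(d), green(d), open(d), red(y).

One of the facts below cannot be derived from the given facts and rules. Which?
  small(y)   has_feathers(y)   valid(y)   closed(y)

Round 1: r3 [bird(y) :- approved(d), cold(d).]; r4 [mammal(d) :- red(y).]; r6 [blue(d) :- wooden(d), flagged(y).]; r7 [penguin(y) :- approved(d).]; r8 [metal(d) :- flagged(y), open(d).]; r9 [closed(y) :- open(d).]; r11 [hot(y) :- active(y), visible(y).]; r14 [locked(d) :- open(d), wooden(d).]. Adds bird(y), mammal(d), blue(d), penguin(y), metal(d), closed(y), hot(y), locked(d).
Round 2: r1 [valid(y) :- metal(d), approved(d), mammal(d).]; r10 [has_feathers(d) :- bird(y), locked(d).]; r13 [open(y) :- red(y), blue(d).]. Adds valid(y), has_feathers(d), open(y).
Round 3: r16 [flies(y) :- valid(y), signed(y).]. Adds flies(y).
Round 4: r15 [small(y) :- flies(y), wooden(d), open(d).]. Adds small(y).
Round 5: r2 [stale(d) :- small(y), has_feathers(d).]. Adds stale(d).
Derived: closed(y) (round 1), small(y) (round 4), valid(y) (round 2). has_feathers(y) never appears in any round.

has_feathers(y)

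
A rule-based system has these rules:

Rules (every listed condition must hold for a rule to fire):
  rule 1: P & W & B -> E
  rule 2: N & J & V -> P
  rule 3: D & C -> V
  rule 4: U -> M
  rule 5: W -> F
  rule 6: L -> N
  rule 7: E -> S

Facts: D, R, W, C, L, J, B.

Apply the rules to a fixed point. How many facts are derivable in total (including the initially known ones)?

13

Round 1: rule 3 [D & C -> V]; rule 5 [W -> F]; rule 6 [L -> N]. New: V, F, N.
Round 2: rule 2 [N & J & V -> P]. New: P.
Round 3: rule 1 [P & W & B -> E]. New: E.
Round 4: rule 7 [E -> S]. New: S.
Closure: {B, C, D, E, F, J, L, N, P, R, S, V, W} — 13 facts.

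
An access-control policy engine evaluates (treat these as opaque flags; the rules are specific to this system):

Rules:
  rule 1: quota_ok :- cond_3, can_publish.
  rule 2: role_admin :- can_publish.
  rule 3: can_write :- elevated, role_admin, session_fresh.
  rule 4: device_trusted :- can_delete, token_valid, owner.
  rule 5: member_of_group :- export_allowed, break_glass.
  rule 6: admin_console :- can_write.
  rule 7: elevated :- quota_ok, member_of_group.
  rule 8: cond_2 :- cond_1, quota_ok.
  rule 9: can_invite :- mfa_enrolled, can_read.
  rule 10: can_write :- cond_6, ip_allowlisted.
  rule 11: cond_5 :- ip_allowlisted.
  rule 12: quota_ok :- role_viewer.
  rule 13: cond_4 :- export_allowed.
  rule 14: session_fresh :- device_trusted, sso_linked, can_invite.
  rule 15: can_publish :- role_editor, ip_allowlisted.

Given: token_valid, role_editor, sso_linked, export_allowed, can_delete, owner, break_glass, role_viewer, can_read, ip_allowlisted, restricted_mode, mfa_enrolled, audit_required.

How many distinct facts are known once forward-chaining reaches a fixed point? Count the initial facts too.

Round 1 — rule 4, rule 5, rule 9, rule 11, rule 12, rule 13, rule 15, derive device_trusted, member_of_group, can_invite, cond_5, quota_ok, cond_4, can_publish.
Round 2 — rule 2, rule 7, rule 14, derive role_admin, elevated, session_fresh.
Round 3 — rule 3, derive can_write.
Round 4 — rule 6, derive admin_console.
Closure: {admin_console, audit_required, break_glass, can_delete, can_invite, can_publish, can_read, can_write, cond_4, cond_5, device_trusted, elevated, export_allowed, ip_allowlisted, member_of_group, mfa_enrolled, owner, quota_ok, restricted_mode, role_admin, role_editor, role_viewer, session_fresh, sso_linked, token_valid} — 25 facts.

25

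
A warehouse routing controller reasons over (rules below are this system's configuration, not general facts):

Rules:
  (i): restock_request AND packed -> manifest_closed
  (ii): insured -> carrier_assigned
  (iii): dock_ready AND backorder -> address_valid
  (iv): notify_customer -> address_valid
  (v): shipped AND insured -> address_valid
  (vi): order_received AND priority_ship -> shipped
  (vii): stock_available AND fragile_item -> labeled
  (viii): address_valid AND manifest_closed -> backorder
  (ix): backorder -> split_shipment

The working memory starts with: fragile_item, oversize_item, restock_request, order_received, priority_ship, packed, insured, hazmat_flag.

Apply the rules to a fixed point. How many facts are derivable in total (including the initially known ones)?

14

[1] (i) [restock_request AND packed -> manifest_closed]; (ii) [insured -> carrier_assigned]; (vi) [order_received AND priority_ship -> shipped]. ⇒ new: manifest_closed, carrier_assigned, shipped.
[2] (v) [shipped AND insured -> address_valid]. ⇒ new: address_valid.
[3] (viii) [address_valid AND manifest_closed -> backorder]. ⇒ new: backorder.
[4] (ix) [backorder -> split_shipment]. ⇒ new: split_shipment.
Closure: {address_valid, backorder, carrier_assigned, fragile_item, hazmat_flag, insured, manifest_closed, order_received, oversize_item, packed, priority_ship, restock_request, shipped, split_shipment} — 14 facts.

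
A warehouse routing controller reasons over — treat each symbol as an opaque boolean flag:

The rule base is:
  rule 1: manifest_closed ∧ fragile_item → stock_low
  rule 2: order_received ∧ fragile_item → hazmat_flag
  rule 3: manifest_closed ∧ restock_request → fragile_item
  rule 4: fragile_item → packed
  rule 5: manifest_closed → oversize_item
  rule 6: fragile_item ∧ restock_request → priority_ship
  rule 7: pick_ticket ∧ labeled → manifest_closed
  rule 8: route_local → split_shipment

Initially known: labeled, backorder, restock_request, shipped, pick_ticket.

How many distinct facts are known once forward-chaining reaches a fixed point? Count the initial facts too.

Round 1 fires rule 7, giving manifest_closed.
Round 2 fires rule 3, rule 5, giving fragile_item, oversize_item.
Round 3 fires rule 1, rule 4, rule 6, giving stock_low, packed, priority_ship.
Closure: {backorder, fragile_item, labeled, manifest_closed, oversize_item, packed, pick_ticket, priority_ship, restock_request, shipped, stock_low} — 11 facts.

11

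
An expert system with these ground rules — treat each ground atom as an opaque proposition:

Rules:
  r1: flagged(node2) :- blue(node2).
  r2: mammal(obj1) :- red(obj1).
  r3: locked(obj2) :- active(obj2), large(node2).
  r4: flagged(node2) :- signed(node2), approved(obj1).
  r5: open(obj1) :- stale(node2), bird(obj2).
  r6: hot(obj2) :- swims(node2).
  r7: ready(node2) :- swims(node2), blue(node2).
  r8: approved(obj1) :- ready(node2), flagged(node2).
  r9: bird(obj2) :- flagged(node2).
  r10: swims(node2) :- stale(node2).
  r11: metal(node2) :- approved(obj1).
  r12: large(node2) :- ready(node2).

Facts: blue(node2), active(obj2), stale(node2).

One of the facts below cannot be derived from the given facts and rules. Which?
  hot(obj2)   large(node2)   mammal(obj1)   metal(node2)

mammal(obj1)

Round 1 fires r1, r10, giving flagged(node2), swims(node2).
Round 2 fires r6, r7, r9, giving hot(obj2), ready(node2), bird(obj2).
Round 3 fires r5, r8, r12, giving open(obj1), approved(obj1), large(node2).
Round 4 fires r3, r11, giving locked(obj2), metal(node2).
Derived: large(node2) (round 3), hot(obj2) (round 2), metal(node2) (round 4). mammal(obj1) never appears in any round.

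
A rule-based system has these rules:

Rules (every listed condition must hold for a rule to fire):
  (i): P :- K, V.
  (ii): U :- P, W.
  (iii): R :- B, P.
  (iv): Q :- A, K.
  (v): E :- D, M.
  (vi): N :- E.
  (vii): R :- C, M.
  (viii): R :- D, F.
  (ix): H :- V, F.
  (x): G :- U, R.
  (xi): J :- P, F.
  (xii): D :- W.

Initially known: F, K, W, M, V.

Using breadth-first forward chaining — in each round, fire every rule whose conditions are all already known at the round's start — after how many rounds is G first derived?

3

Round 1: (i) [P :- K, V.]; (ix) [H :- V, F.]; (xii) [D :- W.]. New: P, H, D.
Round 2: (ii) [U :- P, W.]; (v) [E :- D, M.]; (viii) [R :- D, F.]; (xi) [J :- P, F.]. New: U, E, R, J.
Round 3: (vi) [N :- E.]; (x) [G :- U, R.]. New: N, G.
G first appears in round 3.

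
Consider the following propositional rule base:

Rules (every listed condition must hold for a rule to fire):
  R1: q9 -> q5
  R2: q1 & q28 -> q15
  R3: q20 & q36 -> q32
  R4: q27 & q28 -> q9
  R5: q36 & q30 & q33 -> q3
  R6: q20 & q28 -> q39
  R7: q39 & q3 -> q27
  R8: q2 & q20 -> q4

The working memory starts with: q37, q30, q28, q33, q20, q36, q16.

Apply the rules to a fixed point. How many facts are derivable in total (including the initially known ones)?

[1] R3 [q20 & q36 -> q32]; R5 [q36 & q30 & q33 -> q3]; R6 [q20 & q28 -> q39]. ⇒ new: q32, q3, q39.
[2] R7 [q39 & q3 -> q27]. ⇒ new: q27.
[3] R4 [q27 & q28 -> q9]. ⇒ new: q9.
[4] R1 [q9 -> q5]. ⇒ new: q5.
Closure: {q16, q20, q27, q28, q3, q30, q32, q33, q36, q37, q39, q5, q9} — 13 facts.

13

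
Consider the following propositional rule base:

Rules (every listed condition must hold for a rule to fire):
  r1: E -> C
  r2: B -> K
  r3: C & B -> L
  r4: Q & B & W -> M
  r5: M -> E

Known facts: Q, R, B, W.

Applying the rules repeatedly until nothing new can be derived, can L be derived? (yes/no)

Round 1 fires r2, r4, giving K, M.
Round 2 fires r5, giving E.
Round 3 fires r1, giving C.
Round 4 fires r3, giving L.
L appears in round 4, so it is derivable.

yes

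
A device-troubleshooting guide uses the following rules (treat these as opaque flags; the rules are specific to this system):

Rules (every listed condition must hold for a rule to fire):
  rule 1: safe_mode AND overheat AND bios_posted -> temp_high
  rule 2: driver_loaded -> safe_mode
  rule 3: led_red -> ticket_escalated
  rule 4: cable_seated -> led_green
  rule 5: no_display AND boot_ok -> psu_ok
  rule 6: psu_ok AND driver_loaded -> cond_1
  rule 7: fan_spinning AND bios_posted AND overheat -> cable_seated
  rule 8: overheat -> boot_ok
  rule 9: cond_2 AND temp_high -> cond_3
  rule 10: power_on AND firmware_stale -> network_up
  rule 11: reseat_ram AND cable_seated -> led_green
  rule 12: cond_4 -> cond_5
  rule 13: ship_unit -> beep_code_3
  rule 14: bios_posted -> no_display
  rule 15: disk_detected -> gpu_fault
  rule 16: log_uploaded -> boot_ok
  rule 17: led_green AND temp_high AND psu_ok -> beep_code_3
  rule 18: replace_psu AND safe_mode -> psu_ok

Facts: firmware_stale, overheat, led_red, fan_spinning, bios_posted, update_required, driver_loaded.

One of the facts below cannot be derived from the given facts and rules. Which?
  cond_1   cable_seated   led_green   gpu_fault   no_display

gpu_fault

Round 1 — rule 2, rule 3, rule 7, rule 8, rule 14, derive safe_mode, ticket_escalated, cable_seated, boot_ok, no_display.
Round 2 — rule 1, rule 4, rule 5, derive temp_high, led_green, psu_ok.
Round 3 — rule 6, rule 17, derive cond_1, beep_code_3.
Derived: no_display (round 1), led_green (round 2), cable_seated (round 1), cond_1 (round 3). gpu_fault never appears in any round.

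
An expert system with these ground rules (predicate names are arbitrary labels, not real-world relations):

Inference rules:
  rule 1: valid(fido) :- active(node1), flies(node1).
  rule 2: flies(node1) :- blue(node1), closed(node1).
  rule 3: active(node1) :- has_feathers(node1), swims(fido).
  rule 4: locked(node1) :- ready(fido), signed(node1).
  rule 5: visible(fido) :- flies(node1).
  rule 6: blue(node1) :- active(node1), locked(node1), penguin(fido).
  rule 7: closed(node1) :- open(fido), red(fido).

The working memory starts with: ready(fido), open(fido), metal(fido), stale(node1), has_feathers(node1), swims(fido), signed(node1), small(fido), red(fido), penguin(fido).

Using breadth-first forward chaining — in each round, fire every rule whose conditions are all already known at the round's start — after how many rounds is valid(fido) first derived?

4

Round 1 — rule 3, rule 4, rule 7, derive active(node1), locked(node1), closed(node1).
Round 2 — rule 6, derive blue(node1).
Round 3 — rule 2, derive flies(node1).
Round 4 — rule 1, rule 5, derive valid(fido), visible(fido).
valid(fido) first appears in round 4.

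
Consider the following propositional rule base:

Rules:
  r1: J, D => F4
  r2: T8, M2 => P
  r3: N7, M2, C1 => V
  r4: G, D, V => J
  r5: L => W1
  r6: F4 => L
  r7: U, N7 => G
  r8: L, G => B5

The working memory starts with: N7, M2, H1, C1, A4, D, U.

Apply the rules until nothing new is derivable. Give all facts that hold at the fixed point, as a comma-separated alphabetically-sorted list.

Round 1 — r3, r7, derive V, G.
Round 2 — r4, derive J.
Round 3 — r1, derive F4.
Round 4 — r6, derive L.
Round 5 — r5, r8, derive W1, B5.

A4, B5, C1, D, F4, G, H1, J, L, M2, N7, U, V, W1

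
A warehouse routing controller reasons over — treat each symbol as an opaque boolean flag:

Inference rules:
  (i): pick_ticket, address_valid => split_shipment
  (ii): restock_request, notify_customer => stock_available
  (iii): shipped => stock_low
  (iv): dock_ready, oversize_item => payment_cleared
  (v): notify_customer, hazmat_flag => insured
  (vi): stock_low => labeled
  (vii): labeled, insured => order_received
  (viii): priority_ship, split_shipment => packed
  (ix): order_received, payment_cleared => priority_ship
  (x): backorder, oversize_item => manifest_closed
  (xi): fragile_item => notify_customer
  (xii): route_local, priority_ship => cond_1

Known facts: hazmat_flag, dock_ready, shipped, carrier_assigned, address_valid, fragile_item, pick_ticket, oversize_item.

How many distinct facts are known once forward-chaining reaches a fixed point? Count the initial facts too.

[1] (i) [pick_ticket, address_valid => split_shipment]; (iii) [shipped => stock_low]; (iv) [dock_ready, oversize_item => payment_cleared]; (xi) [fragile_item => notify_customer]. ⇒ new: split_shipment, stock_low, payment_cleared, notify_customer.
[2] (v) [notify_customer, hazmat_flag => insured]; (vi) [stock_low => labeled]. ⇒ new: insured, labeled.
[3] (vii) [labeled, insured => order_received]. ⇒ new: order_received.
[4] (ix) [order_received, payment_cleared => priority_ship]. ⇒ new: priority_ship.
[5] (viii) [priority_ship, split_shipment => packed]. ⇒ new: packed.
Closure: {address_valid, carrier_assigned, dock_ready, fragile_item, hazmat_flag, insured, labeled, notify_customer, order_received, oversize_item, packed, payment_cleared, pick_ticket, priority_ship, shipped, split_shipment, stock_low} — 17 facts.

17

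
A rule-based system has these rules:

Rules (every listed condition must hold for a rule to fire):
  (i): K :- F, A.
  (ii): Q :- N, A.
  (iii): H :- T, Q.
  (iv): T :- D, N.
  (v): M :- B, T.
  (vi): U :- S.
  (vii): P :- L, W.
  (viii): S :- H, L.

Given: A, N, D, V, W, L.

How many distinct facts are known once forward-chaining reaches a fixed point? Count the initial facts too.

12

Round 1: (ii) [Q :- N, A.]; (iv) [T :- D, N.]; (vii) [P :- L, W.]. Adds Q, T, P.
Round 2: (iii) [H :- T, Q.]. Adds H.
Round 3: (viii) [S :- H, L.]. Adds S.
Round 4: (vi) [U :- S.]. Adds U.
Closure: {A, D, H, L, N, P, Q, S, T, U, V, W} — 12 facts.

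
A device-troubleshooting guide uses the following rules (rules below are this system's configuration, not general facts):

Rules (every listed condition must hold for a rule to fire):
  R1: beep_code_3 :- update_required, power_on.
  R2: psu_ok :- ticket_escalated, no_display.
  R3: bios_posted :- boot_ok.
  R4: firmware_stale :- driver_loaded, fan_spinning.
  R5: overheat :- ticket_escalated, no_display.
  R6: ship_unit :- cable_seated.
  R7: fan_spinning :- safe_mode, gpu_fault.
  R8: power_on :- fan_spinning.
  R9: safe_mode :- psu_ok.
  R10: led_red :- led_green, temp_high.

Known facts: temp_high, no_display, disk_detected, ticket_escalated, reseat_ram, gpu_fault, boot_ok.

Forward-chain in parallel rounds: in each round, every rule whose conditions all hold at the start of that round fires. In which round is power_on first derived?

[1] R2 [psu_ok :- ticket_escalated, no_display.]; R3 [bios_posted :- boot_ok.]; R5 [overheat :- ticket_escalated, no_display.]. ⇒ new: psu_ok, bios_posted, overheat.
[2] R9 [safe_mode :- psu_ok.]. ⇒ new: safe_mode.
[3] R7 [fan_spinning :- safe_mode, gpu_fault.]. ⇒ new: fan_spinning.
[4] R8 [power_on :- fan_spinning.]. ⇒ new: power_on.
power_on first appears in round 4.

4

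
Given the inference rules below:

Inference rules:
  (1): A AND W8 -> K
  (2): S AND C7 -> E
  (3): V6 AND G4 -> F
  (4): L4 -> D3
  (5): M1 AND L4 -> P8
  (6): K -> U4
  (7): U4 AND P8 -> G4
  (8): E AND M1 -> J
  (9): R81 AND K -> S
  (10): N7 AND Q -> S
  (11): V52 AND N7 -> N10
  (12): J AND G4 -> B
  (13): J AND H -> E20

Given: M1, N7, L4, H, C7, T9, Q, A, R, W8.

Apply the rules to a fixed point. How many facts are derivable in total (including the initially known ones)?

Round 1: (1) [A AND W8 -> K]; (4) [L4 -> D3]; (5) [M1 AND L4 -> P8]; (10) [N7 AND Q -> S]. New: K, D3, P8, S.
Round 2: (2) [S AND C7 -> E]; (6) [K -> U4]. New: E, U4.
Round 3: (7) [U4 AND P8 -> G4]; (8) [E AND M1 -> J]. New: G4, J.
Round 4: (12) [J AND G4 -> B]; (13) [J AND H -> E20]. New: B, E20.
Closure: {A, B, C7, D3, E, E20, G4, H, J, K, L4, M1, N7, P8, Q, R, S, T9, U4, W8} — 20 facts.

20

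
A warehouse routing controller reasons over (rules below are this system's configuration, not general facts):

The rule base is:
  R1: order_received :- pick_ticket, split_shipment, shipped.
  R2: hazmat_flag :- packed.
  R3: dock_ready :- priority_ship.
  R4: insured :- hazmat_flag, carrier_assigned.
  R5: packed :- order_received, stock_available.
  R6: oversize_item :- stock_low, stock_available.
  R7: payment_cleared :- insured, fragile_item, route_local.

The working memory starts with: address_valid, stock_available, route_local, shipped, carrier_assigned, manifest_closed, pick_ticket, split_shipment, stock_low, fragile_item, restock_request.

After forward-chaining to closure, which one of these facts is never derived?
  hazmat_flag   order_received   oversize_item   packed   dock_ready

Round 1 fires R1, R6, giving order_received, oversize_item.
Round 2 fires R5, giving packed.
Round 3 fires R2, giving hazmat_flag.
Round 4 fires R4, giving insured.
Round 5 fires R7, giving payment_cleared.
Derived: hazmat_flag (round 3), order_received (round 1), packed (round 2), oversize_item (round 1). dock_ready never appears in any round.

dock_ready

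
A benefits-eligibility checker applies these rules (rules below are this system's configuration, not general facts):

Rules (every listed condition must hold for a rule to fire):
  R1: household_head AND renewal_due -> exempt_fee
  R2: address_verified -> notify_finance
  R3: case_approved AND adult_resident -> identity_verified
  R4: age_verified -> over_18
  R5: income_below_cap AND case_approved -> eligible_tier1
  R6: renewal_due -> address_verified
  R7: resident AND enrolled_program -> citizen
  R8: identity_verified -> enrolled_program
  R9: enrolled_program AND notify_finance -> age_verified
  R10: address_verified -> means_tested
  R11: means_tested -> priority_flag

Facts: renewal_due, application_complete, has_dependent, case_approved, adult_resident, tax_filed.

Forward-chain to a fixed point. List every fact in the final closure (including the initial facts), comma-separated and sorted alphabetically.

[1] R3 [case_approved AND adult_resident -> identity_verified]; R6 [renewal_due -> address_verified]. ⇒ new: identity_verified, address_verified.
[2] R2 [address_verified -> notify_finance]; R8 [identity_verified -> enrolled_program]; R10 [address_verified -> means_tested]. ⇒ new: notify_finance, enrolled_program, means_tested.
[3] R9 [enrolled_program AND notify_finance -> age_verified]; R11 [means_tested -> priority_flag]. ⇒ new: age_verified, priority_flag.
[4] R4 [age_verified -> over_18]. ⇒ new: over_18.

address_verified, adult_resident, age_verified, application_complete, case_approved, enrolled_program, has_dependent, identity_verified, means_tested, notify_finance, over_18, priority_flag, renewal_due, tax_filed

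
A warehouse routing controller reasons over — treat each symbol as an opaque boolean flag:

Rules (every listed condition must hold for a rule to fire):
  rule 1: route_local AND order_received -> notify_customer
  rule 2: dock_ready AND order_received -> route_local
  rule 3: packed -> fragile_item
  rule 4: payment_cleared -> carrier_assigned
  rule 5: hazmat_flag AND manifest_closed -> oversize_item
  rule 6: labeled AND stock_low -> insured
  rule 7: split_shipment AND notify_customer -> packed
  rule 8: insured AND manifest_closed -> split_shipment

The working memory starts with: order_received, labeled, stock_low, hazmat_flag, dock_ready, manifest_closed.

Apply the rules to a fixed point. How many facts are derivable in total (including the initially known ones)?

Round 1 — rule 2, rule 5, rule 6, derive route_local, oversize_item, insured.
Round 2 — rule 1, rule 8, derive notify_customer, split_shipment.
Round 3 — rule 7, derive packed.
Round 4 — rule 3, derive fragile_item.
Closure: {dock_ready, fragile_item, hazmat_flag, insured, labeled, manifest_closed, notify_customer, order_received, oversize_item, packed, route_local, split_shipment, stock_low} — 13 facts.

13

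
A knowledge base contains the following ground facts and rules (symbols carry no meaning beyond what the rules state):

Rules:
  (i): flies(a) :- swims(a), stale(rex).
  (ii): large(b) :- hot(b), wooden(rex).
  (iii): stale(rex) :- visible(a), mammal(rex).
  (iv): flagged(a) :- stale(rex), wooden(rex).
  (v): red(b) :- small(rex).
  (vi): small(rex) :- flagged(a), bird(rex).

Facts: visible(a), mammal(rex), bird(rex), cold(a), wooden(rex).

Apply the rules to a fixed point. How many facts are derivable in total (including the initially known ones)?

Round 1: (iii) [stale(rex) :- visible(a), mammal(rex).]. Adds stale(rex).
Round 2: (iv) [flagged(a) :- stale(rex), wooden(rex).]. Adds flagged(a).
Round 3: (vi) [small(rex) :- flagged(a), bird(rex).]. Adds small(rex).
Round 4: (v) [red(b) :- small(rex).]. Adds red(b).
Closure: {bird(rex), cold(a), flagged(a), mammal(rex), red(b), small(rex), stale(rex), visible(a), wooden(rex)} — 9 facts.

9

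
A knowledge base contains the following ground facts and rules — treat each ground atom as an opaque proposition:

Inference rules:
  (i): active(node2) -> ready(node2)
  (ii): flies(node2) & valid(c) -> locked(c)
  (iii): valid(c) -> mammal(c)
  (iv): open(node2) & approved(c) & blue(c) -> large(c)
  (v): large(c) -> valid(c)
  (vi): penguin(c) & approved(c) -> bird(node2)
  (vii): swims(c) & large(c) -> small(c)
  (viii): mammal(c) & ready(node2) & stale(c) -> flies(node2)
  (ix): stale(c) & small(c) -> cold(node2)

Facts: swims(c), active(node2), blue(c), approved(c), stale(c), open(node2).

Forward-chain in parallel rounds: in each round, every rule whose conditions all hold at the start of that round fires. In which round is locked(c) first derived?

Round 1: (i) [active(node2) -> ready(node2)]; (iv) [open(node2) & approved(c) & blue(c) -> large(c)]. New: ready(node2), large(c).
Round 2: (v) [large(c) -> valid(c)]; (vii) [swims(c) & large(c) -> small(c)]. New: valid(c), small(c).
Round 3: (iii) [valid(c) -> mammal(c)]; (ix) [stale(c) & small(c) -> cold(node2)]. New: mammal(c), cold(node2).
Round 4: (viii) [mammal(c) & ready(node2) & stale(c) -> flies(node2)]. New: flies(node2).
Round 5: (ii) [flies(node2) & valid(c) -> locked(c)]. New: locked(c).
locked(c) first appears in round 5.

5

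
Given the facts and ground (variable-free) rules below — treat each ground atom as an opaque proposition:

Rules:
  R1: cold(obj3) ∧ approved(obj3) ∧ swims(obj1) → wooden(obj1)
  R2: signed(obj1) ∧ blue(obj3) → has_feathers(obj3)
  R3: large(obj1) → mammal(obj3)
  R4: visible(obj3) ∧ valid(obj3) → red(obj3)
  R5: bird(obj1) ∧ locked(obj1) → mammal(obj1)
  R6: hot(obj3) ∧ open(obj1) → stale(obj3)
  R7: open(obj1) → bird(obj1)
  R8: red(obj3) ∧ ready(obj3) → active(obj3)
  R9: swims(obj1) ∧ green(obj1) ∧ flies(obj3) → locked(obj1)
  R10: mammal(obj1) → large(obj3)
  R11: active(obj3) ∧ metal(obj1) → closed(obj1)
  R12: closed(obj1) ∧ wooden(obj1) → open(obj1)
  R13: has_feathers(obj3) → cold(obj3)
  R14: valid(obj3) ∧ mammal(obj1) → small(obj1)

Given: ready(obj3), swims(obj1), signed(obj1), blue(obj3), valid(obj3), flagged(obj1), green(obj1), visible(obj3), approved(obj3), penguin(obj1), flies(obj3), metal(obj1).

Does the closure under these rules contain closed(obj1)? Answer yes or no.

yes

Round 1: R2 [signed(obj1) ∧ blue(obj3) → has_feathers(obj3)]; R4 [visible(obj3) ∧ valid(obj3) → red(obj3)]; R9 [swims(obj1) ∧ green(obj1) ∧ flies(obj3) → locked(obj1)]. New: has_feathers(obj3), red(obj3), locked(obj1).
Round 2: R8 [red(obj3) ∧ ready(obj3) → active(obj3)]; R13 [has_feathers(obj3) → cold(obj3)]. New: active(obj3), cold(obj3).
Round 3: R1 [cold(obj3) ∧ approved(obj3) ∧ swims(obj1) → wooden(obj1)]; R11 [active(obj3) ∧ metal(obj1) → closed(obj1)]. New: wooden(obj1), closed(obj1).
Round 4: R12 [closed(obj1) ∧ wooden(obj1) → open(obj1)]. New: open(obj1).
Round 5: R7 [open(obj1) → bird(obj1)]. New: bird(obj1).
Round 6: R5 [bird(obj1) ∧ locked(obj1) → mammal(obj1)]. New: mammal(obj1).
Round 7: R10 [mammal(obj1) → large(obj3)]; R14 [valid(obj3) ∧ mammal(obj1) → small(obj1)]. New: large(obj3), small(obj1).
closed(obj1) appears in round 3, so it is derivable.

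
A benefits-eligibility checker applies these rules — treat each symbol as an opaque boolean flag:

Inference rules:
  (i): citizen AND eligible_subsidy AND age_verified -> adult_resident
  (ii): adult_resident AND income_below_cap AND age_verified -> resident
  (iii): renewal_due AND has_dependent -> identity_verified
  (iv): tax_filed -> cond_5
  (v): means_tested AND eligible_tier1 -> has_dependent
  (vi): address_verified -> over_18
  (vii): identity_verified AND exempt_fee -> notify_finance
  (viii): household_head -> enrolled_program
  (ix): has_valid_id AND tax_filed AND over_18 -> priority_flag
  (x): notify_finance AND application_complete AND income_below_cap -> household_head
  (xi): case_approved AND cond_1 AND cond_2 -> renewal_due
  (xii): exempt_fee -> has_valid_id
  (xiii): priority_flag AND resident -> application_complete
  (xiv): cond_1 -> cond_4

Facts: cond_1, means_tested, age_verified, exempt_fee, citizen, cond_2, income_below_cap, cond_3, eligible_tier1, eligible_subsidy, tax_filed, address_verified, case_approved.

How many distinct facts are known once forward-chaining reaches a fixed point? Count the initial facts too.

27

[1] (i) [citizen AND eligible_subsidy AND age_verified -> adult_resident]; (iv) [tax_filed -> cond_5]; (v) [means_tested AND eligible_tier1 -> has_dependent]; (vi) [address_verified -> over_18]; (xi) [case_approved AND cond_1 AND cond_2 -> renewal_due]; (xii) [exempt_fee -> has_valid_id]; (xiv) [cond_1 -> cond_4]. ⇒ new: adult_resident, cond_5, has_dependent, over_18, renewal_due, has_valid_id, cond_4.
[2] (ii) [adult_resident AND income_below_cap AND age_verified -> resident]; (iii) [renewal_due AND has_dependent -> identity_verified]; (ix) [has_valid_id AND tax_filed AND over_18 -> priority_flag]. ⇒ new: resident, identity_verified, priority_flag.
[3] (vii) [identity_verified AND exempt_fee -> notify_finance]; (xiii) [priority_flag AND resident -> application_complete]. ⇒ new: notify_finance, application_complete.
[4] (x) [notify_finance AND application_complete AND income_below_cap -> household_head]. ⇒ new: household_head.
[5] (viii) [household_head -> enrolled_program]. ⇒ new: enrolled_program.
Closure: {address_verified, adult_resident, age_verified, application_complete, case_approved, citizen, cond_1, cond_2, cond_3, cond_4, cond_5, eligible_subsidy, eligible_tier1, enrolled_program, exempt_fee, has_dependent, has_valid_id, household_head, identity_verified, income_below_cap, means_tested, notify_finance, over_18, priority_flag, renewal_due, resident, tax_filed} — 27 facts.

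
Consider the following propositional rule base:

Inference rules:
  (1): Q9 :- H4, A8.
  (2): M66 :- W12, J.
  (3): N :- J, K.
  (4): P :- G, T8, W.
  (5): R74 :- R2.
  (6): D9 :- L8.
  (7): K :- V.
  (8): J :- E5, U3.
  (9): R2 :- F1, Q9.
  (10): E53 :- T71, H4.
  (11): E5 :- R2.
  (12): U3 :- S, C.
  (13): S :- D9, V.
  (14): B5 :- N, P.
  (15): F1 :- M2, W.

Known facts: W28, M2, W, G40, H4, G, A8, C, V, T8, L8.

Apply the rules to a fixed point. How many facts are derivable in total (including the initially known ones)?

Round 1 fires (1), (4), (6), (7), (15), giving Q9, P, D9, K, F1.
Round 2 fires (9), (13), giving R2, S.
Round 3 fires (5), (11), (12), giving R74, E5, U3.
Round 4 fires (8), giving J.
Round 5 fires (3), giving N.
Round 6 fires (14), giving B5.
Closure: {A8, B5, C, D9, E5, F1, G, G40, H4, J, K, L8, M2, N, P, Q9, R2, R74, S, T8, U3, V, W, W28} — 24 facts.

24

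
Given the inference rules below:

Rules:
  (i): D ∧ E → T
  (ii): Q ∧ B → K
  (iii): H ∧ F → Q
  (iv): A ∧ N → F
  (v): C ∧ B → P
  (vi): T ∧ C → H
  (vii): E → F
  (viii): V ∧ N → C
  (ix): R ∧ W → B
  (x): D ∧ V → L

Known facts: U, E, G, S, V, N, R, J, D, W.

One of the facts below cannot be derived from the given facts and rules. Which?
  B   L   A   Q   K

A

Round 1 fires (i), (vii), (viii), (ix), (x), giving T, F, C, B, L.
Round 2 fires (v), (vi), giving P, H.
Round 3 fires (iii), giving Q.
Round 4 fires (ii), giving K.
Derived: L (round 1), B (round 1), K (round 4), Q (round 3). A never appears in any round.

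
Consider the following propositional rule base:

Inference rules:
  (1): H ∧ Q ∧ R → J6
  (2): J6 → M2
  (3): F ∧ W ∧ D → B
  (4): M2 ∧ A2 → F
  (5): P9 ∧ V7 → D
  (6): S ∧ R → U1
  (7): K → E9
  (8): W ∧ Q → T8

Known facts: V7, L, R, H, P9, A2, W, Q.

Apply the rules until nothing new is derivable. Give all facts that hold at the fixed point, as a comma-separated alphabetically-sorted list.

A2, B, D, F, H, J6, L, M2, P9, Q, R, T8, V7, W

Round 1: (1) [H ∧ Q ∧ R → J6]; (5) [P9 ∧ V7 → D]; (8) [W ∧ Q → T8]. Adds J6, D, T8.
Round 2: (2) [J6 → M2]. Adds M2.
Round 3: (4) [M2 ∧ A2 → F]. Adds F.
Round 4: (3) [F ∧ W ∧ D → B]. Adds B.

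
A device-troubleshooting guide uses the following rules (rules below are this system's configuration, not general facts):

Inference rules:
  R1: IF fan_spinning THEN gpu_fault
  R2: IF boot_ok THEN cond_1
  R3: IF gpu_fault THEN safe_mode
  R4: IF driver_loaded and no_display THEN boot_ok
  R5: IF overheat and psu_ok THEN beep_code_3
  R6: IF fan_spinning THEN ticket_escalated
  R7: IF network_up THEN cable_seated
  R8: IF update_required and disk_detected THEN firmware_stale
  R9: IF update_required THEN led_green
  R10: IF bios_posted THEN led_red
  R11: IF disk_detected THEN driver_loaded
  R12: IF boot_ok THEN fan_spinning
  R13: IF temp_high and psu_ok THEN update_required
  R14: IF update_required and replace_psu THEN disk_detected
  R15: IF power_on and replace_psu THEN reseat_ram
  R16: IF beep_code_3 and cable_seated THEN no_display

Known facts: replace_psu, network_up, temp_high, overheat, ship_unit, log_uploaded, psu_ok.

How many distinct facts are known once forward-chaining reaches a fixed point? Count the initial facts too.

[1] R5 [IF overheat and psu_ok THEN beep_code_3]; R7 [IF network_up THEN cable_seated]; R13 [IF temp_high and psu_ok THEN update_required]. ⇒ new: beep_code_3, cable_seated, update_required.
[2] R9 [IF update_required THEN led_green]; R14 [IF update_required and replace_psu THEN disk_detected]; R16 [IF beep_code_3 and cable_seated THEN no_display]. ⇒ new: led_green, disk_detected, no_display.
[3] R8 [IF update_required and disk_detected THEN firmware_stale]; R11 [IF disk_detected THEN driver_loaded]. ⇒ new: firmware_stale, driver_loaded.
[4] R4 [IF driver_loaded and no_display THEN boot_ok]. ⇒ new: boot_ok.
[5] R2 [IF boot_ok THEN cond_1]; R12 [IF boot_ok THEN fan_spinning]. ⇒ new: cond_1, fan_spinning.
[6] R1 [IF fan_spinning THEN gpu_fault]; R6 [IF fan_spinning THEN ticket_escalated]. ⇒ new: gpu_fault, ticket_escalated.
[7] R3 [IF gpu_fault THEN safe_mode]. ⇒ new: safe_mode.
Closure: {beep_code_3, boot_ok, cable_seated, cond_1, disk_detected, driver_loaded, fan_spinning, firmware_stale, gpu_fault, led_green, log_uploaded, network_up, no_display, overheat, psu_ok, replace_psu, safe_mode, ship_unit, temp_high, ticket_escalated, update_required} — 21 facts.

21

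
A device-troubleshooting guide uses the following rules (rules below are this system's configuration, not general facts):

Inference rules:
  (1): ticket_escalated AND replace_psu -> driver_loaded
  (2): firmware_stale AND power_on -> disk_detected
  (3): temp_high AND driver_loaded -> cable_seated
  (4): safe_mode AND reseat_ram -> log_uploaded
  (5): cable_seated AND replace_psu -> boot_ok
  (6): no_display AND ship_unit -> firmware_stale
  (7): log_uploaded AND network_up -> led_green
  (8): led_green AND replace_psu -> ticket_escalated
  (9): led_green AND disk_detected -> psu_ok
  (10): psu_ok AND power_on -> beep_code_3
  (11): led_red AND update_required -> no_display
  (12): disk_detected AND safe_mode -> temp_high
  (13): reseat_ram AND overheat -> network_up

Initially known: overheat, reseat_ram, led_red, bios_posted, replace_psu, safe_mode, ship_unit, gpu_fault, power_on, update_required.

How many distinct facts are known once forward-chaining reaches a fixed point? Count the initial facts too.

Round 1 — (4), (11), (13), derive log_uploaded, no_display, network_up.
Round 2 — (6), (7), derive firmware_stale, led_green.
Round 3 — (2), (8), derive disk_detected, ticket_escalated.
Round 4 — (1), (9), (12), derive driver_loaded, psu_ok, temp_high.
Round 5 — (3), (10), derive cable_seated, beep_code_3.
Round 6 — (5), derive boot_ok.
Closure: {beep_code_3, bios_posted, boot_ok, cable_seated, disk_detected, driver_loaded, firmware_stale, gpu_fault, led_green, led_red, log_uploaded, network_up, no_display, overheat, power_on, psu_ok, replace_psu, reseat_ram, safe_mode, ship_unit, temp_high, ticket_escalated, update_required} — 23 facts.

23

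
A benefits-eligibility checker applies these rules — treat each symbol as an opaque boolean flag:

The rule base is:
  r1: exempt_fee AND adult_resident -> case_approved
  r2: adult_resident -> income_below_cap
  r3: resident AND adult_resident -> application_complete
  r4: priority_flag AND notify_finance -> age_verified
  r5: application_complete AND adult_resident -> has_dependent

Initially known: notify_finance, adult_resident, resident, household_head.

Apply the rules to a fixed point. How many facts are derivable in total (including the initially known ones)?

Round 1: r2 [adult_resident -> income_below_cap]; r3 [resident AND adult_resident -> application_complete]. New: income_below_cap, application_complete.
Round 2: r5 [application_complete AND adult_resident -> has_dependent]. New: has_dependent.
Closure: {adult_resident, application_complete, has_dependent, household_head, income_below_cap, notify_finance, resident} — 7 facts.

7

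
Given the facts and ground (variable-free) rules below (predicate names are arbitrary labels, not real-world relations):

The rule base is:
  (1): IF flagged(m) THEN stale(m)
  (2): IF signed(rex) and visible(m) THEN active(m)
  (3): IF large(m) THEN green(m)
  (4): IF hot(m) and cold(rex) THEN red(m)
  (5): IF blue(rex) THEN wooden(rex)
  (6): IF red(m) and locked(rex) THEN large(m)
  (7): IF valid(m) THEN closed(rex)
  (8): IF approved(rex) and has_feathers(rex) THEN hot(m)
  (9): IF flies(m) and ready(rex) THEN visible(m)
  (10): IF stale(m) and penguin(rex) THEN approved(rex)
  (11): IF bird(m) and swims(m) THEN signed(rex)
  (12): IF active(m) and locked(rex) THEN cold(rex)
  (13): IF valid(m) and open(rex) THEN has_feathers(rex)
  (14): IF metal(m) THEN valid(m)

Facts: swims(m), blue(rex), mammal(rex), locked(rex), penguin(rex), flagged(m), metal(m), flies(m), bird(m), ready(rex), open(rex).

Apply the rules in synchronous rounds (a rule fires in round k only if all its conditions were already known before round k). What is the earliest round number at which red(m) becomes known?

4

Round 1 fires (1), (5), (9), (11), (14), giving stale(m), wooden(rex), visible(m), signed(rex), valid(m).
Round 2 fires (2), (7), (10), (13), giving active(m), closed(rex), approved(rex), has_feathers(rex).
Round 3 fires (8), (12), giving hot(m), cold(rex).
Round 4 fires (4), giving red(m).
red(m) first appears in round 4.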